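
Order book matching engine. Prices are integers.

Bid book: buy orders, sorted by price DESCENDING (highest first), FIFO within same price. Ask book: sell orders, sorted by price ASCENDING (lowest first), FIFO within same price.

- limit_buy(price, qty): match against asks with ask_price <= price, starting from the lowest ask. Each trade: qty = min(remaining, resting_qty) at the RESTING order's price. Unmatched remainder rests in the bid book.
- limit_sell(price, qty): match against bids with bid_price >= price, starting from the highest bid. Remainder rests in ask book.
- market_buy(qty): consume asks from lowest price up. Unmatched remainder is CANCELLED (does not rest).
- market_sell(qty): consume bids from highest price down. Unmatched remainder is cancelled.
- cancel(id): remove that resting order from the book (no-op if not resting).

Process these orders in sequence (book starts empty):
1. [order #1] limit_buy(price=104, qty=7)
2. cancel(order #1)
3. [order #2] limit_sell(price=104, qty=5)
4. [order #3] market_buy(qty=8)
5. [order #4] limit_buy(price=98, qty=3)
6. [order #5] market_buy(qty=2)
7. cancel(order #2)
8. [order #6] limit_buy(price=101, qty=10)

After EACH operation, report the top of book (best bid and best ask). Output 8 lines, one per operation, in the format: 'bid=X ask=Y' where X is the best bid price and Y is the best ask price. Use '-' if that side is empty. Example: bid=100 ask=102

Answer: bid=104 ask=-
bid=- ask=-
bid=- ask=104
bid=- ask=-
bid=98 ask=-
bid=98 ask=-
bid=98 ask=-
bid=101 ask=-

Derivation:
After op 1 [order #1] limit_buy(price=104, qty=7): fills=none; bids=[#1:7@104] asks=[-]
After op 2 cancel(order #1): fills=none; bids=[-] asks=[-]
After op 3 [order #2] limit_sell(price=104, qty=5): fills=none; bids=[-] asks=[#2:5@104]
After op 4 [order #3] market_buy(qty=8): fills=#3x#2:5@104; bids=[-] asks=[-]
After op 5 [order #4] limit_buy(price=98, qty=3): fills=none; bids=[#4:3@98] asks=[-]
After op 6 [order #5] market_buy(qty=2): fills=none; bids=[#4:3@98] asks=[-]
After op 7 cancel(order #2): fills=none; bids=[#4:3@98] asks=[-]
After op 8 [order #6] limit_buy(price=101, qty=10): fills=none; bids=[#6:10@101 #4:3@98] asks=[-]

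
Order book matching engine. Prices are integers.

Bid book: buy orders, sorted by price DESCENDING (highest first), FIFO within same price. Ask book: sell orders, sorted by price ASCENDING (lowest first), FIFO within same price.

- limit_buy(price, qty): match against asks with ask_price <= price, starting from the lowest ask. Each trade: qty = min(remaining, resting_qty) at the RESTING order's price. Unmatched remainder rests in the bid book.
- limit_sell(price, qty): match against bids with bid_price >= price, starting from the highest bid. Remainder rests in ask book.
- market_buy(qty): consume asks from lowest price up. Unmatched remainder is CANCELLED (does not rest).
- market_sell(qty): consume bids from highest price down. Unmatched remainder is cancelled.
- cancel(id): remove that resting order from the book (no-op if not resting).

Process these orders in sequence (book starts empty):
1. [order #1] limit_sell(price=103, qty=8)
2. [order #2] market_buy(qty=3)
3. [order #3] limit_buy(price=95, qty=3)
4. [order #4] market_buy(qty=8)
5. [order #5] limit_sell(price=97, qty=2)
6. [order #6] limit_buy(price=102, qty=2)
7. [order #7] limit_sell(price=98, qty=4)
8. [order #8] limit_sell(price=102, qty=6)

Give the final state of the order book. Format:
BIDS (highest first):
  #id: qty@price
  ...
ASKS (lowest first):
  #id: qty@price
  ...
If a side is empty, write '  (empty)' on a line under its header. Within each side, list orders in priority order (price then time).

After op 1 [order #1] limit_sell(price=103, qty=8): fills=none; bids=[-] asks=[#1:8@103]
After op 2 [order #2] market_buy(qty=3): fills=#2x#1:3@103; bids=[-] asks=[#1:5@103]
After op 3 [order #3] limit_buy(price=95, qty=3): fills=none; bids=[#3:3@95] asks=[#1:5@103]
After op 4 [order #4] market_buy(qty=8): fills=#4x#1:5@103; bids=[#3:3@95] asks=[-]
After op 5 [order #5] limit_sell(price=97, qty=2): fills=none; bids=[#3:3@95] asks=[#5:2@97]
After op 6 [order #6] limit_buy(price=102, qty=2): fills=#6x#5:2@97; bids=[#3:3@95] asks=[-]
After op 7 [order #7] limit_sell(price=98, qty=4): fills=none; bids=[#3:3@95] asks=[#7:4@98]
After op 8 [order #8] limit_sell(price=102, qty=6): fills=none; bids=[#3:3@95] asks=[#7:4@98 #8:6@102]

Answer: BIDS (highest first):
  #3: 3@95
ASKS (lowest first):
  #7: 4@98
  #8: 6@102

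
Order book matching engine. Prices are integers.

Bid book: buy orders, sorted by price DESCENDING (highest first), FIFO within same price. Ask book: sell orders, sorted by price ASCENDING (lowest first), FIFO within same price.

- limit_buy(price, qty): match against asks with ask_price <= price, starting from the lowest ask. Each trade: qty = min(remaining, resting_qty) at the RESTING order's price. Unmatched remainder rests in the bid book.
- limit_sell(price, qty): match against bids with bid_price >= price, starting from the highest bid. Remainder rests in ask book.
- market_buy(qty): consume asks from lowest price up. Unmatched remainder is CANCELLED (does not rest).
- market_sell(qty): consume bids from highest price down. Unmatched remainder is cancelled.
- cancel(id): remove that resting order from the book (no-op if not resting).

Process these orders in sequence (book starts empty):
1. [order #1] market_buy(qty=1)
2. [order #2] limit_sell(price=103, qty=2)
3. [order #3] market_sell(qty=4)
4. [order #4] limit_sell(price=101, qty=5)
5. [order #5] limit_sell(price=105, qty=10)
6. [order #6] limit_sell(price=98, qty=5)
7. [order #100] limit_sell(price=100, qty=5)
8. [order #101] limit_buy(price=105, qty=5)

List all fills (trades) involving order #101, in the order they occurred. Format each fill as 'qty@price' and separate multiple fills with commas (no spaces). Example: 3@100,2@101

After op 1 [order #1] market_buy(qty=1): fills=none; bids=[-] asks=[-]
After op 2 [order #2] limit_sell(price=103, qty=2): fills=none; bids=[-] asks=[#2:2@103]
After op 3 [order #3] market_sell(qty=4): fills=none; bids=[-] asks=[#2:2@103]
After op 4 [order #4] limit_sell(price=101, qty=5): fills=none; bids=[-] asks=[#4:5@101 #2:2@103]
After op 5 [order #5] limit_sell(price=105, qty=10): fills=none; bids=[-] asks=[#4:5@101 #2:2@103 #5:10@105]
After op 6 [order #6] limit_sell(price=98, qty=5): fills=none; bids=[-] asks=[#6:5@98 #4:5@101 #2:2@103 #5:10@105]
After op 7 [order #100] limit_sell(price=100, qty=5): fills=none; bids=[-] asks=[#6:5@98 #100:5@100 #4:5@101 #2:2@103 #5:10@105]
After op 8 [order #101] limit_buy(price=105, qty=5): fills=#101x#6:5@98; bids=[-] asks=[#100:5@100 #4:5@101 #2:2@103 #5:10@105]

Answer: 5@98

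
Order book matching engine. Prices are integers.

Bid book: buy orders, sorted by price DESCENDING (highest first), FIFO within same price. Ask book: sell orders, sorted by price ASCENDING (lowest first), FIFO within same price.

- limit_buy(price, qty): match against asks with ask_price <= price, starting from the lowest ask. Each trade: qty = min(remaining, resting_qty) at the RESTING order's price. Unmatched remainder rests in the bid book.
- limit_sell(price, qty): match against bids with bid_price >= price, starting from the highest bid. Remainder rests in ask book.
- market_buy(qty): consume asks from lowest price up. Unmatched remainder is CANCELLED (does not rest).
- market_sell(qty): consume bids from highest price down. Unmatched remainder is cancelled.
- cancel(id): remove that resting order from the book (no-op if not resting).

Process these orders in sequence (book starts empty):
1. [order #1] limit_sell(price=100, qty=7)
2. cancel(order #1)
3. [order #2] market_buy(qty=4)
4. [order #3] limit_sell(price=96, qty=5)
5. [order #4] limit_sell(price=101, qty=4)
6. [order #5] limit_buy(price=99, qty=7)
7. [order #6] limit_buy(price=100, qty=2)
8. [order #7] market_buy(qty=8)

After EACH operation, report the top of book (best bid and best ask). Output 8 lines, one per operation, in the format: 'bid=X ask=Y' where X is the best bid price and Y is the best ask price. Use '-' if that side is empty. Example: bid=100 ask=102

After op 1 [order #1] limit_sell(price=100, qty=7): fills=none; bids=[-] asks=[#1:7@100]
After op 2 cancel(order #1): fills=none; bids=[-] asks=[-]
After op 3 [order #2] market_buy(qty=4): fills=none; bids=[-] asks=[-]
After op 4 [order #3] limit_sell(price=96, qty=5): fills=none; bids=[-] asks=[#3:5@96]
After op 5 [order #4] limit_sell(price=101, qty=4): fills=none; bids=[-] asks=[#3:5@96 #4:4@101]
After op 6 [order #5] limit_buy(price=99, qty=7): fills=#5x#3:5@96; bids=[#5:2@99] asks=[#4:4@101]
After op 7 [order #6] limit_buy(price=100, qty=2): fills=none; bids=[#6:2@100 #5:2@99] asks=[#4:4@101]
After op 8 [order #7] market_buy(qty=8): fills=#7x#4:4@101; bids=[#6:2@100 #5:2@99] asks=[-]

Answer: bid=- ask=100
bid=- ask=-
bid=- ask=-
bid=- ask=96
bid=- ask=96
bid=99 ask=101
bid=100 ask=101
bid=100 ask=-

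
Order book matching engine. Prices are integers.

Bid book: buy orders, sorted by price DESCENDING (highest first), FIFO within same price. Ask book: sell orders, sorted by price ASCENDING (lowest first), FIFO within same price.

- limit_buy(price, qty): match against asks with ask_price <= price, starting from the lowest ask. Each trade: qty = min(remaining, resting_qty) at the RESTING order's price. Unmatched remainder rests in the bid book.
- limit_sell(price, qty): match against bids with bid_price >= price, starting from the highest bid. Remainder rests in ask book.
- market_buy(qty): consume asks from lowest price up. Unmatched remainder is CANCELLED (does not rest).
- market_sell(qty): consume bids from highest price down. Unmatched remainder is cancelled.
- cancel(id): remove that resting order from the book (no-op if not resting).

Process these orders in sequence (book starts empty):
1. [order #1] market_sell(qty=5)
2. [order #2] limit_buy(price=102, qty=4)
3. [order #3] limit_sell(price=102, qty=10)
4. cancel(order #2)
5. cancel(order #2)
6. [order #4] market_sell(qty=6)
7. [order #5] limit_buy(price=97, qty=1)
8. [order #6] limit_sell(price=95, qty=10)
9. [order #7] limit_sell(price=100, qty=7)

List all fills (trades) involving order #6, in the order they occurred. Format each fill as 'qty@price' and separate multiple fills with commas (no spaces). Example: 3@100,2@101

Answer: 1@97

Derivation:
After op 1 [order #1] market_sell(qty=5): fills=none; bids=[-] asks=[-]
After op 2 [order #2] limit_buy(price=102, qty=4): fills=none; bids=[#2:4@102] asks=[-]
After op 3 [order #3] limit_sell(price=102, qty=10): fills=#2x#3:4@102; bids=[-] asks=[#3:6@102]
After op 4 cancel(order #2): fills=none; bids=[-] asks=[#3:6@102]
After op 5 cancel(order #2): fills=none; bids=[-] asks=[#3:6@102]
After op 6 [order #4] market_sell(qty=6): fills=none; bids=[-] asks=[#3:6@102]
After op 7 [order #5] limit_buy(price=97, qty=1): fills=none; bids=[#5:1@97] asks=[#3:6@102]
After op 8 [order #6] limit_sell(price=95, qty=10): fills=#5x#6:1@97; bids=[-] asks=[#6:9@95 #3:6@102]
After op 9 [order #7] limit_sell(price=100, qty=7): fills=none; bids=[-] asks=[#6:9@95 #7:7@100 #3:6@102]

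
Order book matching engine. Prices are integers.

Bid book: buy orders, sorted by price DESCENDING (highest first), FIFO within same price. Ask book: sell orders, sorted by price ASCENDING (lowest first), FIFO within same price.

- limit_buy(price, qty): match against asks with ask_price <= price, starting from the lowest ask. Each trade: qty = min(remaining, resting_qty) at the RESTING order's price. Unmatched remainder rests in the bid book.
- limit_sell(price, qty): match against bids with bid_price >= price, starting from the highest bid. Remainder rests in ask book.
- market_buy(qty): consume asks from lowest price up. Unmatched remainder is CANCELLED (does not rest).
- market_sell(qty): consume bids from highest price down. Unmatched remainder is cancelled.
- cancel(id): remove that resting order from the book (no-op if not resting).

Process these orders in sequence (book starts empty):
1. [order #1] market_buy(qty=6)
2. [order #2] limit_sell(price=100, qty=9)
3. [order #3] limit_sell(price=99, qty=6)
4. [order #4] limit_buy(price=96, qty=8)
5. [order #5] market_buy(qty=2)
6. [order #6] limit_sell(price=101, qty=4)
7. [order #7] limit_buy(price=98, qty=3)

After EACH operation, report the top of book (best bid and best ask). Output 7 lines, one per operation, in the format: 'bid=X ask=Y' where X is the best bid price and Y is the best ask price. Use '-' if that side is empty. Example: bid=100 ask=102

After op 1 [order #1] market_buy(qty=6): fills=none; bids=[-] asks=[-]
After op 2 [order #2] limit_sell(price=100, qty=9): fills=none; bids=[-] asks=[#2:9@100]
After op 3 [order #3] limit_sell(price=99, qty=6): fills=none; bids=[-] asks=[#3:6@99 #2:9@100]
After op 4 [order #4] limit_buy(price=96, qty=8): fills=none; bids=[#4:8@96] asks=[#3:6@99 #2:9@100]
After op 5 [order #5] market_buy(qty=2): fills=#5x#3:2@99; bids=[#4:8@96] asks=[#3:4@99 #2:9@100]
After op 6 [order #6] limit_sell(price=101, qty=4): fills=none; bids=[#4:8@96] asks=[#3:4@99 #2:9@100 #6:4@101]
After op 7 [order #7] limit_buy(price=98, qty=3): fills=none; bids=[#7:3@98 #4:8@96] asks=[#3:4@99 #2:9@100 #6:4@101]

Answer: bid=- ask=-
bid=- ask=100
bid=- ask=99
bid=96 ask=99
bid=96 ask=99
bid=96 ask=99
bid=98 ask=99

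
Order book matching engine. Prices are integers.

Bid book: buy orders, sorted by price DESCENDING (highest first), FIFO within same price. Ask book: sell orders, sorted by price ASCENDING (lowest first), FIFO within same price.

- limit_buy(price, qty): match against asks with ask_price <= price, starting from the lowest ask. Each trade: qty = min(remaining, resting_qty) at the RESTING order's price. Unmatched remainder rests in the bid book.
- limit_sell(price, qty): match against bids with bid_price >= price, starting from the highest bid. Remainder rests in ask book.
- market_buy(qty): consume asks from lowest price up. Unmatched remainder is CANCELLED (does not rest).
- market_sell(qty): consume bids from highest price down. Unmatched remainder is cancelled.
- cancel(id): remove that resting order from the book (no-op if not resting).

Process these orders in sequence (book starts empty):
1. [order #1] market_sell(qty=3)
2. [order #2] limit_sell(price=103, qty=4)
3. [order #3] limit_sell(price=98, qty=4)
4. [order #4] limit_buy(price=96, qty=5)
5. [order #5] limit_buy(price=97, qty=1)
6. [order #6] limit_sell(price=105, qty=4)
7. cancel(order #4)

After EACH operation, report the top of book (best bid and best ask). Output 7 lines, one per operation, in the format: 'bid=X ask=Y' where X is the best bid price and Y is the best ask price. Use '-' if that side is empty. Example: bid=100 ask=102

Answer: bid=- ask=-
bid=- ask=103
bid=- ask=98
bid=96 ask=98
bid=97 ask=98
bid=97 ask=98
bid=97 ask=98

Derivation:
After op 1 [order #1] market_sell(qty=3): fills=none; bids=[-] asks=[-]
After op 2 [order #2] limit_sell(price=103, qty=4): fills=none; bids=[-] asks=[#2:4@103]
After op 3 [order #3] limit_sell(price=98, qty=4): fills=none; bids=[-] asks=[#3:4@98 #2:4@103]
After op 4 [order #4] limit_buy(price=96, qty=5): fills=none; bids=[#4:5@96] asks=[#3:4@98 #2:4@103]
After op 5 [order #5] limit_buy(price=97, qty=1): fills=none; bids=[#5:1@97 #4:5@96] asks=[#3:4@98 #2:4@103]
After op 6 [order #6] limit_sell(price=105, qty=4): fills=none; bids=[#5:1@97 #4:5@96] asks=[#3:4@98 #2:4@103 #6:4@105]
After op 7 cancel(order #4): fills=none; bids=[#5:1@97] asks=[#3:4@98 #2:4@103 #6:4@105]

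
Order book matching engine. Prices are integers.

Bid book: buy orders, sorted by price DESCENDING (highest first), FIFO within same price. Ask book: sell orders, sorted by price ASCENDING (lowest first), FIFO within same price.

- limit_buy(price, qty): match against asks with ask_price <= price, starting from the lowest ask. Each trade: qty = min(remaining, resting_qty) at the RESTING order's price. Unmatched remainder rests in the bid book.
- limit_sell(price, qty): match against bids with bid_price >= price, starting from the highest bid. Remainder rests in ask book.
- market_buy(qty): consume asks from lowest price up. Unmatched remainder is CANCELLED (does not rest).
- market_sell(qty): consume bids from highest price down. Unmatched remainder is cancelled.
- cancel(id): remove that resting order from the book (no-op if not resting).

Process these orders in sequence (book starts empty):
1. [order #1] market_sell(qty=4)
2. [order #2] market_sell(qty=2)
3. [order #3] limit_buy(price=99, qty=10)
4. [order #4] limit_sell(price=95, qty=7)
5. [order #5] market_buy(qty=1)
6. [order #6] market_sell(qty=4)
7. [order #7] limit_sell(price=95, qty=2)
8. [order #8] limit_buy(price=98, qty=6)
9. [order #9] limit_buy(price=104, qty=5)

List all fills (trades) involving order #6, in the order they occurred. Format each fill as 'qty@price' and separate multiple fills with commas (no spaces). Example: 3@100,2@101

Answer: 3@99

Derivation:
After op 1 [order #1] market_sell(qty=4): fills=none; bids=[-] asks=[-]
After op 2 [order #2] market_sell(qty=2): fills=none; bids=[-] asks=[-]
After op 3 [order #3] limit_buy(price=99, qty=10): fills=none; bids=[#3:10@99] asks=[-]
After op 4 [order #4] limit_sell(price=95, qty=7): fills=#3x#4:7@99; bids=[#3:3@99] asks=[-]
After op 5 [order #5] market_buy(qty=1): fills=none; bids=[#3:3@99] asks=[-]
After op 6 [order #6] market_sell(qty=4): fills=#3x#6:3@99; bids=[-] asks=[-]
After op 7 [order #7] limit_sell(price=95, qty=2): fills=none; bids=[-] asks=[#7:2@95]
After op 8 [order #8] limit_buy(price=98, qty=6): fills=#8x#7:2@95; bids=[#8:4@98] asks=[-]
After op 9 [order #9] limit_buy(price=104, qty=5): fills=none; bids=[#9:5@104 #8:4@98] asks=[-]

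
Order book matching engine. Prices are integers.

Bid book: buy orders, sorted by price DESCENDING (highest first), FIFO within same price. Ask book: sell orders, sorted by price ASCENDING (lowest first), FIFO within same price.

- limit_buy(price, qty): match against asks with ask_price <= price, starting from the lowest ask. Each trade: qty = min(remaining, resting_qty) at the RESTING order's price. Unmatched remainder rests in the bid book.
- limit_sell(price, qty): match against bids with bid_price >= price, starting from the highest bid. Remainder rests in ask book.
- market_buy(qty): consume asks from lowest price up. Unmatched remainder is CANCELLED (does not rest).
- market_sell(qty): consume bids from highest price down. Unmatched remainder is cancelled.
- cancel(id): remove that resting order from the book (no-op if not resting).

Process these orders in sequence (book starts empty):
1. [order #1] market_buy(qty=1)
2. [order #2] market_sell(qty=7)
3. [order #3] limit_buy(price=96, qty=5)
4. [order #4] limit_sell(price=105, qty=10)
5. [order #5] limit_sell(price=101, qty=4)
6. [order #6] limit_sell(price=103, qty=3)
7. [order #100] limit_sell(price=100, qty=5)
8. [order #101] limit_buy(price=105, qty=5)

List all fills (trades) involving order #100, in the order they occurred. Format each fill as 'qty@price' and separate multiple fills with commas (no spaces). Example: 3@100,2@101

After op 1 [order #1] market_buy(qty=1): fills=none; bids=[-] asks=[-]
After op 2 [order #2] market_sell(qty=7): fills=none; bids=[-] asks=[-]
After op 3 [order #3] limit_buy(price=96, qty=5): fills=none; bids=[#3:5@96] asks=[-]
After op 4 [order #4] limit_sell(price=105, qty=10): fills=none; bids=[#3:5@96] asks=[#4:10@105]
After op 5 [order #5] limit_sell(price=101, qty=4): fills=none; bids=[#3:5@96] asks=[#5:4@101 #4:10@105]
After op 6 [order #6] limit_sell(price=103, qty=3): fills=none; bids=[#3:5@96] asks=[#5:4@101 #6:3@103 #4:10@105]
After op 7 [order #100] limit_sell(price=100, qty=5): fills=none; bids=[#3:5@96] asks=[#100:5@100 #5:4@101 #6:3@103 #4:10@105]
After op 8 [order #101] limit_buy(price=105, qty=5): fills=#101x#100:5@100; bids=[#3:5@96] asks=[#5:4@101 #6:3@103 #4:10@105]

Answer: 5@100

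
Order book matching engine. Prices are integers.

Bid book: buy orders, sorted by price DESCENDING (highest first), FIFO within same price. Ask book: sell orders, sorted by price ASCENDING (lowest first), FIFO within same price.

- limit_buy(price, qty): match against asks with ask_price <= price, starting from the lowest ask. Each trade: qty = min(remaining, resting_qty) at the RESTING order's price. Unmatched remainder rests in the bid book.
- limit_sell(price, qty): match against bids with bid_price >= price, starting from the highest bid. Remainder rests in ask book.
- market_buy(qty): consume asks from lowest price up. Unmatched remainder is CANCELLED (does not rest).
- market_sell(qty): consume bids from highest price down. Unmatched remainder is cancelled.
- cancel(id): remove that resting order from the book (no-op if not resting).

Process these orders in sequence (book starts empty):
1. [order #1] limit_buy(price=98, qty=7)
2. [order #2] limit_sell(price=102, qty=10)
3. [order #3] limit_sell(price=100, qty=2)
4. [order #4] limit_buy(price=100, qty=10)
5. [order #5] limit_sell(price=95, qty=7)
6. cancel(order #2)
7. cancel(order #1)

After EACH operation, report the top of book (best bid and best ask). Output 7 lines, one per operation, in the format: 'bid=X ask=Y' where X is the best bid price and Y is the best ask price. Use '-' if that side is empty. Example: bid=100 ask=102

After op 1 [order #1] limit_buy(price=98, qty=7): fills=none; bids=[#1:7@98] asks=[-]
After op 2 [order #2] limit_sell(price=102, qty=10): fills=none; bids=[#1:7@98] asks=[#2:10@102]
After op 3 [order #3] limit_sell(price=100, qty=2): fills=none; bids=[#1:7@98] asks=[#3:2@100 #2:10@102]
After op 4 [order #4] limit_buy(price=100, qty=10): fills=#4x#3:2@100; bids=[#4:8@100 #1:7@98] asks=[#2:10@102]
After op 5 [order #5] limit_sell(price=95, qty=7): fills=#4x#5:7@100; bids=[#4:1@100 #1:7@98] asks=[#2:10@102]
After op 6 cancel(order #2): fills=none; bids=[#4:1@100 #1:7@98] asks=[-]
After op 7 cancel(order #1): fills=none; bids=[#4:1@100] asks=[-]

Answer: bid=98 ask=-
bid=98 ask=102
bid=98 ask=100
bid=100 ask=102
bid=100 ask=102
bid=100 ask=-
bid=100 ask=-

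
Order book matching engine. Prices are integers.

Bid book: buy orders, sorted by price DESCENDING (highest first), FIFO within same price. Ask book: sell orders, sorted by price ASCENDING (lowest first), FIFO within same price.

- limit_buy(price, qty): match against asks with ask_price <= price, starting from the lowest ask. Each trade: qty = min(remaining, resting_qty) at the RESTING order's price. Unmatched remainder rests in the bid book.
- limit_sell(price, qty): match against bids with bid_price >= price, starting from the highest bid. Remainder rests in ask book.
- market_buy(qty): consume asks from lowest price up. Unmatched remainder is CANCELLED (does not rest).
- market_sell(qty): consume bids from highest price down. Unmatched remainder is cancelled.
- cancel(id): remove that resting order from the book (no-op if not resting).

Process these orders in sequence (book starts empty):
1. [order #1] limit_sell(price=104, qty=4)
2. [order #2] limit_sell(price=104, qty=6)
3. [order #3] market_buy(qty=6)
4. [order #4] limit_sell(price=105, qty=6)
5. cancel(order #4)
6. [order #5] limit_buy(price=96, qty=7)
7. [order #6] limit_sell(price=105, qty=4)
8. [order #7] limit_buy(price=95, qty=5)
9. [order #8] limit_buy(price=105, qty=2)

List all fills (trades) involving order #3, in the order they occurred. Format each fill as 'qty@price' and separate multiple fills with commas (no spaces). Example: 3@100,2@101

Answer: 4@104,2@104

Derivation:
After op 1 [order #1] limit_sell(price=104, qty=4): fills=none; bids=[-] asks=[#1:4@104]
After op 2 [order #2] limit_sell(price=104, qty=6): fills=none; bids=[-] asks=[#1:4@104 #2:6@104]
After op 3 [order #3] market_buy(qty=6): fills=#3x#1:4@104 #3x#2:2@104; bids=[-] asks=[#2:4@104]
After op 4 [order #4] limit_sell(price=105, qty=6): fills=none; bids=[-] asks=[#2:4@104 #4:6@105]
After op 5 cancel(order #4): fills=none; bids=[-] asks=[#2:4@104]
After op 6 [order #5] limit_buy(price=96, qty=7): fills=none; bids=[#5:7@96] asks=[#2:4@104]
After op 7 [order #6] limit_sell(price=105, qty=4): fills=none; bids=[#5:7@96] asks=[#2:4@104 #6:4@105]
After op 8 [order #7] limit_buy(price=95, qty=5): fills=none; bids=[#5:7@96 #7:5@95] asks=[#2:4@104 #6:4@105]
After op 9 [order #8] limit_buy(price=105, qty=2): fills=#8x#2:2@104; bids=[#5:7@96 #7:5@95] asks=[#2:2@104 #6:4@105]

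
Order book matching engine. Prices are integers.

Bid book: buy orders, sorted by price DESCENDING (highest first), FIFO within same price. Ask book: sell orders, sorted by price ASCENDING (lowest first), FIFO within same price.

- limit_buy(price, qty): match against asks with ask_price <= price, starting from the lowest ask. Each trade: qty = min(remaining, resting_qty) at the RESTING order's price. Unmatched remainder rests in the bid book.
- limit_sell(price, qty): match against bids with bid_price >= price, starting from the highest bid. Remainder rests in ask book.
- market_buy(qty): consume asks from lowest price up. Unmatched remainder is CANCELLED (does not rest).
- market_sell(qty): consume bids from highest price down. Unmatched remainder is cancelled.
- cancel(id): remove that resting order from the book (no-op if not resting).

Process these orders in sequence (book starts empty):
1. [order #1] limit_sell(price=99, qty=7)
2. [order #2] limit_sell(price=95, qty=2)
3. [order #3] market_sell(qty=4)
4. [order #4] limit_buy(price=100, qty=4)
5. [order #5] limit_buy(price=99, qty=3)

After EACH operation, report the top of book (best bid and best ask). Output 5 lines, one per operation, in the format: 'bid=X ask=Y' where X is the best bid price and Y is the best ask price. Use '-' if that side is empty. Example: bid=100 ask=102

After op 1 [order #1] limit_sell(price=99, qty=7): fills=none; bids=[-] asks=[#1:7@99]
After op 2 [order #2] limit_sell(price=95, qty=2): fills=none; bids=[-] asks=[#2:2@95 #1:7@99]
After op 3 [order #3] market_sell(qty=4): fills=none; bids=[-] asks=[#2:2@95 #1:7@99]
After op 4 [order #4] limit_buy(price=100, qty=4): fills=#4x#2:2@95 #4x#1:2@99; bids=[-] asks=[#1:5@99]
After op 5 [order #5] limit_buy(price=99, qty=3): fills=#5x#1:3@99; bids=[-] asks=[#1:2@99]

Answer: bid=- ask=99
bid=- ask=95
bid=- ask=95
bid=- ask=99
bid=- ask=99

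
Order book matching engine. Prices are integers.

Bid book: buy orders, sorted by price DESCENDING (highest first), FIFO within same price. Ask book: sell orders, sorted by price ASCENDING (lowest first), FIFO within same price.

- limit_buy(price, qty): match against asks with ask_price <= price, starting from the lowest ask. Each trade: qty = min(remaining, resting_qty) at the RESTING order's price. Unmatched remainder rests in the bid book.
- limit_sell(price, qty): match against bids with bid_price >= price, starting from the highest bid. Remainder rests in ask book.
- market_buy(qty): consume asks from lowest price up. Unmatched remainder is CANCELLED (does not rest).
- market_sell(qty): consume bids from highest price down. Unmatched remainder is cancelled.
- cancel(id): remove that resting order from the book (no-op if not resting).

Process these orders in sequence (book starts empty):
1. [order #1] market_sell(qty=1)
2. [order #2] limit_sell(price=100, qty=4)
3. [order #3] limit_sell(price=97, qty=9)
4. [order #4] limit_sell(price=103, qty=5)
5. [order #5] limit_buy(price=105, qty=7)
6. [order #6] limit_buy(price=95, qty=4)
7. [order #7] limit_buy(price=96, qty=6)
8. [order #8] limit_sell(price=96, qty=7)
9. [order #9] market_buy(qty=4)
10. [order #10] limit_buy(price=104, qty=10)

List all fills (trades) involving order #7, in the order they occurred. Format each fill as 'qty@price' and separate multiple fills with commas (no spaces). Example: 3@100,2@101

After op 1 [order #1] market_sell(qty=1): fills=none; bids=[-] asks=[-]
After op 2 [order #2] limit_sell(price=100, qty=4): fills=none; bids=[-] asks=[#2:4@100]
After op 3 [order #3] limit_sell(price=97, qty=9): fills=none; bids=[-] asks=[#3:9@97 #2:4@100]
After op 4 [order #4] limit_sell(price=103, qty=5): fills=none; bids=[-] asks=[#3:9@97 #2:4@100 #4:5@103]
After op 5 [order #5] limit_buy(price=105, qty=7): fills=#5x#3:7@97; bids=[-] asks=[#3:2@97 #2:4@100 #4:5@103]
After op 6 [order #6] limit_buy(price=95, qty=4): fills=none; bids=[#6:4@95] asks=[#3:2@97 #2:4@100 #4:5@103]
After op 7 [order #7] limit_buy(price=96, qty=6): fills=none; bids=[#7:6@96 #6:4@95] asks=[#3:2@97 #2:4@100 #4:5@103]
After op 8 [order #8] limit_sell(price=96, qty=7): fills=#7x#8:6@96; bids=[#6:4@95] asks=[#8:1@96 #3:2@97 #2:4@100 #4:5@103]
After op 9 [order #9] market_buy(qty=4): fills=#9x#8:1@96 #9x#3:2@97 #9x#2:1@100; bids=[#6:4@95] asks=[#2:3@100 #4:5@103]
After op 10 [order #10] limit_buy(price=104, qty=10): fills=#10x#2:3@100 #10x#4:5@103; bids=[#10:2@104 #6:4@95] asks=[-]

Answer: 6@96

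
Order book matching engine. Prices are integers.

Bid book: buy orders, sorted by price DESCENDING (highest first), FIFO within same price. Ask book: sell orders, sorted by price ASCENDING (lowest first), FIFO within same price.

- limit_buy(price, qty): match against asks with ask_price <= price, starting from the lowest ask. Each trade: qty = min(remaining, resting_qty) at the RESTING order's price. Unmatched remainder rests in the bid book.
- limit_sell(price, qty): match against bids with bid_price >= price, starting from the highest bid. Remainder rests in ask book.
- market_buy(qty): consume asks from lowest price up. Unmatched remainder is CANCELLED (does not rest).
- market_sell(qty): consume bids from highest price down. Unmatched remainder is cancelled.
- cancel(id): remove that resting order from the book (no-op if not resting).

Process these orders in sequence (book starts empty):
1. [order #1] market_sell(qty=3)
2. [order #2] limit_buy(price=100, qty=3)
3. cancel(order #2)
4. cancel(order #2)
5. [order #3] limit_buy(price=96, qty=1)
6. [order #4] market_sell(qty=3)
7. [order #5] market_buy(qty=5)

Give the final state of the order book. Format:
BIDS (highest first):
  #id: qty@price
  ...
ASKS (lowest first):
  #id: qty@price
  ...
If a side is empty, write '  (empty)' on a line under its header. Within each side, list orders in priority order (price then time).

After op 1 [order #1] market_sell(qty=3): fills=none; bids=[-] asks=[-]
After op 2 [order #2] limit_buy(price=100, qty=3): fills=none; bids=[#2:3@100] asks=[-]
After op 3 cancel(order #2): fills=none; bids=[-] asks=[-]
After op 4 cancel(order #2): fills=none; bids=[-] asks=[-]
After op 5 [order #3] limit_buy(price=96, qty=1): fills=none; bids=[#3:1@96] asks=[-]
After op 6 [order #4] market_sell(qty=3): fills=#3x#4:1@96; bids=[-] asks=[-]
After op 7 [order #5] market_buy(qty=5): fills=none; bids=[-] asks=[-]

Answer: BIDS (highest first):
  (empty)
ASKS (lowest first):
  (empty)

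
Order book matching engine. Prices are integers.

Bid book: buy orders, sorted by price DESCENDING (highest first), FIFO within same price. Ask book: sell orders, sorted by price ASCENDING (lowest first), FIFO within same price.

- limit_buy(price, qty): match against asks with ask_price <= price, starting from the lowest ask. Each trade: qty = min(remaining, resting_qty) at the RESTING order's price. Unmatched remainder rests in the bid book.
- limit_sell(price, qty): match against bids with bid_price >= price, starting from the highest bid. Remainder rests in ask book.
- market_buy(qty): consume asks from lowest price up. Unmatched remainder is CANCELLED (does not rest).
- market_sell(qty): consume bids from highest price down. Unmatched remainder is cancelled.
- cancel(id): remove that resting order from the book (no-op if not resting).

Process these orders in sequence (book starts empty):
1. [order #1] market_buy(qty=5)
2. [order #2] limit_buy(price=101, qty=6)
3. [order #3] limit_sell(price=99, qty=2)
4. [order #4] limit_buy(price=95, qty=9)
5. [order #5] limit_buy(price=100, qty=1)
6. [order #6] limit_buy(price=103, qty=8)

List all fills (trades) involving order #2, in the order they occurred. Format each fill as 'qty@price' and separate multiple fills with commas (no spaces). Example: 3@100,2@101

Answer: 2@101

Derivation:
After op 1 [order #1] market_buy(qty=5): fills=none; bids=[-] asks=[-]
After op 2 [order #2] limit_buy(price=101, qty=6): fills=none; bids=[#2:6@101] asks=[-]
After op 3 [order #3] limit_sell(price=99, qty=2): fills=#2x#3:2@101; bids=[#2:4@101] asks=[-]
After op 4 [order #4] limit_buy(price=95, qty=9): fills=none; bids=[#2:4@101 #4:9@95] asks=[-]
After op 5 [order #5] limit_buy(price=100, qty=1): fills=none; bids=[#2:4@101 #5:1@100 #4:9@95] asks=[-]
After op 6 [order #6] limit_buy(price=103, qty=8): fills=none; bids=[#6:8@103 #2:4@101 #5:1@100 #4:9@95] asks=[-]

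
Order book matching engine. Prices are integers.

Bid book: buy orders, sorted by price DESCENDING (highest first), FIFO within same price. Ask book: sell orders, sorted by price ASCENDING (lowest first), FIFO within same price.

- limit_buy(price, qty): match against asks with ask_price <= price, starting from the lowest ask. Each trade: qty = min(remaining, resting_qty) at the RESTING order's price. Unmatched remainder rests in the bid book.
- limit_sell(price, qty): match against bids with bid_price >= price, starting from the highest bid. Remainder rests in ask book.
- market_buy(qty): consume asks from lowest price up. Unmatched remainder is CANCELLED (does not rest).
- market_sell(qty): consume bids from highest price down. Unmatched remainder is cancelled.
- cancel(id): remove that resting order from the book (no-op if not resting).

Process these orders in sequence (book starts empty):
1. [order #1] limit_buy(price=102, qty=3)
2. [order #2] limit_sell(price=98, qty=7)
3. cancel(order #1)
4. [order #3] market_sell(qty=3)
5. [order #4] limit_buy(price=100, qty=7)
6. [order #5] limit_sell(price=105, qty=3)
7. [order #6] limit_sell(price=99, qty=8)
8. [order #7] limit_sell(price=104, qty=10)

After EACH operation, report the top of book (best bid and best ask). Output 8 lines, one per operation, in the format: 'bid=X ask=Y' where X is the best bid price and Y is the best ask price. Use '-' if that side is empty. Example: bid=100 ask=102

After op 1 [order #1] limit_buy(price=102, qty=3): fills=none; bids=[#1:3@102] asks=[-]
After op 2 [order #2] limit_sell(price=98, qty=7): fills=#1x#2:3@102; bids=[-] asks=[#2:4@98]
After op 3 cancel(order #1): fills=none; bids=[-] asks=[#2:4@98]
After op 4 [order #3] market_sell(qty=3): fills=none; bids=[-] asks=[#2:4@98]
After op 5 [order #4] limit_buy(price=100, qty=7): fills=#4x#2:4@98; bids=[#4:3@100] asks=[-]
After op 6 [order #5] limit_sell(price=105, qty=3): fills=none; bids=[#4:3@100] asks=[#5:3@105]
After op 7 [order #6] limit_sell(price=99, qty=8): fills=#4x#6:3@100; bids=[-] asks=[#6:5@99 #5:3@105]
After op 8 [order #7] limit_sell(price=104, qty=10): fills=none; bids=[-] asks=[#6:5@99 #7:10@104 #5:3@105]

Answer: bid=102 ask=-
bid=- ask=98
bid=- ask=98
bid=- ask=98
bid=100 ask=-
bid=100 ask=105
bid=- ask=99
bid=- ask=99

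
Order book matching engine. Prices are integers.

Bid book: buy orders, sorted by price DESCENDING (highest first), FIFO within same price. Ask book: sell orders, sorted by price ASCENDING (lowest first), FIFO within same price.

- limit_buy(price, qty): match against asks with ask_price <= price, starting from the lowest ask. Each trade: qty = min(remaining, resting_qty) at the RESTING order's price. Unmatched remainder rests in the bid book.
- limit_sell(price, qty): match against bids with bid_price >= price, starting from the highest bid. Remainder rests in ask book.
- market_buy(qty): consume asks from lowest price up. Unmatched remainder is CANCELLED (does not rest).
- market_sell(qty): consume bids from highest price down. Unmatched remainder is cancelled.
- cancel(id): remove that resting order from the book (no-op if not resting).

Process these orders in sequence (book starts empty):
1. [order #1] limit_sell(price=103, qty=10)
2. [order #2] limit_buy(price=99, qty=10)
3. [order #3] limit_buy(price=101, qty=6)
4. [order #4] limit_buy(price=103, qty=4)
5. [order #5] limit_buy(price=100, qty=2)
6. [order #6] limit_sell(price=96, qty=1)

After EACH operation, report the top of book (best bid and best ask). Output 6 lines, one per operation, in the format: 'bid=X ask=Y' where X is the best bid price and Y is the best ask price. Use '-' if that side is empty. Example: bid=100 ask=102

Answer: bid=- ask=103
bid=99 ask=103
bid=101 ask=103
bid=101 ask=103
bid=101 ask=103
bid=101 ask=103

Derivation:
After op 1 [order #1] limit_sell(price=103, qty=10): fills=none; bids=[-] asks=[#1:10@103]
After op 2 [order #2] limit_buy(price=99, qty=10): fills=none; bids=[#2:10@99] asks=[#1:10@103]
After op 3 [order #3] limit_buy(price=101, qty=6): fills=none; bids=[#3:6@101 #2:10@99] asks=[#1:10@103]
After op 4 [order #4] limit_buy(price=103, qty=4): fills=#4x#1:4@103; bids=[#3:6@101 #2:10@99] asks=[#1:6@103]
After op 5 [order #5] limit_buy(price=100, qty=2): fills=none; bids=[#3:6@101 #5:2@100 #2:10@99] asks=[#1:6@103]
After op 6 [order #6] limit_sell(price=96, qty=1): fills=#3x#6:1@101; bids=[#3:5@101 #5:2@100 #2:10@99] asks=[#1:6@103]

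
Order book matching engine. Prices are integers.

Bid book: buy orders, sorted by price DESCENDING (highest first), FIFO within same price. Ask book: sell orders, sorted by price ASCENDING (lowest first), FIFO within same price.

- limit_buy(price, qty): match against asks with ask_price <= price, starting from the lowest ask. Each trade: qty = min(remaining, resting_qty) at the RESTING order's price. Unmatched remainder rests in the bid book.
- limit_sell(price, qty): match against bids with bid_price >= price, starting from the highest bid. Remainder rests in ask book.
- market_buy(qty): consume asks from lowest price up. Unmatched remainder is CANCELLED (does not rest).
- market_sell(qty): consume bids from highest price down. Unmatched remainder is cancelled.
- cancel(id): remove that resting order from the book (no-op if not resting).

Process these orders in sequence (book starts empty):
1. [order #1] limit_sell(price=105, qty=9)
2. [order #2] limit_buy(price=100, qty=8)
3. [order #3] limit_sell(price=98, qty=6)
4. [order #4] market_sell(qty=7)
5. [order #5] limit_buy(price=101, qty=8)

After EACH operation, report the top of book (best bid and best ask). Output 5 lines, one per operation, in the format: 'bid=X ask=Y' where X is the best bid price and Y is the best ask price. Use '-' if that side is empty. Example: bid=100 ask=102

Answer: bid=- ask=105
bid=100 ask=105
bid=100 ask=105
bid=- ask=105
bid=101 ask=105

Derivation:
After op 1 [order #1] limit_sell(price=105, qty=9): fills=none; bids=[-] asks=[#1:9@105]
After op 2 [order #2] limit_buy(price=100, qty=8): fills=none; bids=[#2:8@100] asks=[#1:9@105]
After op 3 [order #3] limit_sell(price=98, qty=6): fills=#2x#3:6@100; bids=[#2:2@100] asks=[#1:9@105]
After op 4 [order #4] market_sell(qty=7): fills=#2x#4:2@100; bids=[-] asks=[#1:9@105]
After op 5 [order #5] limit_buy(price=101, qty=8): fills=none; bids=[#5:8@101] asks=[#1:9@105]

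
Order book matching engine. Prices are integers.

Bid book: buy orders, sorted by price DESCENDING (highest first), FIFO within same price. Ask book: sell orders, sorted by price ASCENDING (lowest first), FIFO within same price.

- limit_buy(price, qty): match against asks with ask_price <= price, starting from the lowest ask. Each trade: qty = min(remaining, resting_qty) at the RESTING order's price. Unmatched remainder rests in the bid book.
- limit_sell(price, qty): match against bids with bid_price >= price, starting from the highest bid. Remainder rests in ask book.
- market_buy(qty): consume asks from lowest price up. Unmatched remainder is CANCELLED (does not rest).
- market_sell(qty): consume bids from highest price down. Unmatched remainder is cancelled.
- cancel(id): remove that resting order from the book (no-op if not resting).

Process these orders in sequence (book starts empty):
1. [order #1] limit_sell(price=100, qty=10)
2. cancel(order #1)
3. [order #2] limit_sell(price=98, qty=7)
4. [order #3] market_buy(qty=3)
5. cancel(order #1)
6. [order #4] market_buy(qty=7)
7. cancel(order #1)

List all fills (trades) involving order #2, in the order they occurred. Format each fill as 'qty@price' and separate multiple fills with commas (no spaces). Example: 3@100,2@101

After op 1 [order #1] limit_sell(price=100, qty=10): fills=none; bids=[-] asks=[#1:10@100]
After op 2 cancel(order #1): fills=none; bids=[-] asks=[-]
After op 3 [order #2] limit_sell(price=98, qty=7): fills=none; bids=[-] asks=[#2:7@98]
After op 4 [order #3] market_buy(qty=3): fills=#3x#2:3@98; bids=[-] asks=[#2:4@98]
After op 5 cancel(order #1): fills=none; bids=[-] asks=[#2:4@98]
After op 6 [order #4] market_buy(qty=7): fills=#4x#2:4@98; bids=[-] asks=[-]
After op 7 cancel(order #1): fills=none; bids=[-] asks=[-]

Answer: 3@98,4@98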